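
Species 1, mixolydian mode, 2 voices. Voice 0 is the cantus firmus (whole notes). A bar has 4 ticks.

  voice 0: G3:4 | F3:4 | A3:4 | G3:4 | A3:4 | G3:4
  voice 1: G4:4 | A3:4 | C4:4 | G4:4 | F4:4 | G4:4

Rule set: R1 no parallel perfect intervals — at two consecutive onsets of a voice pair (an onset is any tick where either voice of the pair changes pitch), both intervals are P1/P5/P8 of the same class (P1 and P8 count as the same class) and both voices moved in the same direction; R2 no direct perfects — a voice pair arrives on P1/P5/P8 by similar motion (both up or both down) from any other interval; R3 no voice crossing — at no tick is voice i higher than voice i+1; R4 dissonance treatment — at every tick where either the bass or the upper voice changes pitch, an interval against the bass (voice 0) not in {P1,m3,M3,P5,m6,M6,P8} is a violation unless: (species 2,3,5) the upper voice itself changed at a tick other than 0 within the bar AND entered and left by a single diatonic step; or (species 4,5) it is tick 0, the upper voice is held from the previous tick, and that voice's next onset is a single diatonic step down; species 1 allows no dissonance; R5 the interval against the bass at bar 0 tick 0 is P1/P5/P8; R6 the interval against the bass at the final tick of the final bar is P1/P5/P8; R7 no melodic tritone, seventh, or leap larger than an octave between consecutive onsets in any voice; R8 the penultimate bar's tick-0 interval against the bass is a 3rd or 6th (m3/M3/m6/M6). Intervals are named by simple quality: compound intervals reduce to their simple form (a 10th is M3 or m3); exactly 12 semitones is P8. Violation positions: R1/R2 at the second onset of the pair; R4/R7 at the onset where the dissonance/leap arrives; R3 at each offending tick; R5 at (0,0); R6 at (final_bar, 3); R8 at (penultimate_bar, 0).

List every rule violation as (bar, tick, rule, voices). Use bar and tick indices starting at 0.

(1, 0, R7, (1,))

bar 0: v0=G3 v1=G4 downbeat P8
bar 1: v0=F3 v1=A3 downbeat M3
bar 2: v0=A3 v1=C4 downbeat m3
bar 3: v0=G3 v1=G4 downbeat P8
bar 4: v0=A3 v1=F4 downbeat m6
bar 5: v0=G3 v1=G4 downbeat P8
  -> R7 @ bar 1 tick 0 v(1,): G4->A3 leap 10st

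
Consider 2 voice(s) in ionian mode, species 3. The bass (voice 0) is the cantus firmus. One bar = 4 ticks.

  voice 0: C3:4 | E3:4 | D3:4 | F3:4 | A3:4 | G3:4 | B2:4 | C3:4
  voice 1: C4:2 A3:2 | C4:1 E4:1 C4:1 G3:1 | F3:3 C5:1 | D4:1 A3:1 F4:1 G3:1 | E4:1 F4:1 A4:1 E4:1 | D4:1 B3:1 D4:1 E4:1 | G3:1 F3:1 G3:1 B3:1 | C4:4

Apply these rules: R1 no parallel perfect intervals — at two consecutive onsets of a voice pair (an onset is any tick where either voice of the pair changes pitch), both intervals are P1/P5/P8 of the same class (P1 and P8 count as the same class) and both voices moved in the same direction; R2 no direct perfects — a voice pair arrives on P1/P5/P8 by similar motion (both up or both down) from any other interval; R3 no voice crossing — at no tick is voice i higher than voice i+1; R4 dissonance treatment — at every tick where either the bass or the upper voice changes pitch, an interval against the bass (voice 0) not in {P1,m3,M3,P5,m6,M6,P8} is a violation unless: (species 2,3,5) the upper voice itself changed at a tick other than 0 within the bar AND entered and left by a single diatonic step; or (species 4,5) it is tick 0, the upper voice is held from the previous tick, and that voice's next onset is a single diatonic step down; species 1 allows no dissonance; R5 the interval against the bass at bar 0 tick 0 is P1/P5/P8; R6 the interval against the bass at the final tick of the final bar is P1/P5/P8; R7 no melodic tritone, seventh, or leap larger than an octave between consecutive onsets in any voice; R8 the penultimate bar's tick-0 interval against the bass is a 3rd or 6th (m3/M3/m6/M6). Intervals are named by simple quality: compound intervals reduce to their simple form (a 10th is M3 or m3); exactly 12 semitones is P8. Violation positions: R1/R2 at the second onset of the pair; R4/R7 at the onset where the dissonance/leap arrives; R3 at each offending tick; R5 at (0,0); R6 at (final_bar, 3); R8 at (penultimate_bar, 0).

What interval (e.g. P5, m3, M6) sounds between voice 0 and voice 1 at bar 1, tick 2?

m6

voice 0=E3 voice 1=C4 -> m6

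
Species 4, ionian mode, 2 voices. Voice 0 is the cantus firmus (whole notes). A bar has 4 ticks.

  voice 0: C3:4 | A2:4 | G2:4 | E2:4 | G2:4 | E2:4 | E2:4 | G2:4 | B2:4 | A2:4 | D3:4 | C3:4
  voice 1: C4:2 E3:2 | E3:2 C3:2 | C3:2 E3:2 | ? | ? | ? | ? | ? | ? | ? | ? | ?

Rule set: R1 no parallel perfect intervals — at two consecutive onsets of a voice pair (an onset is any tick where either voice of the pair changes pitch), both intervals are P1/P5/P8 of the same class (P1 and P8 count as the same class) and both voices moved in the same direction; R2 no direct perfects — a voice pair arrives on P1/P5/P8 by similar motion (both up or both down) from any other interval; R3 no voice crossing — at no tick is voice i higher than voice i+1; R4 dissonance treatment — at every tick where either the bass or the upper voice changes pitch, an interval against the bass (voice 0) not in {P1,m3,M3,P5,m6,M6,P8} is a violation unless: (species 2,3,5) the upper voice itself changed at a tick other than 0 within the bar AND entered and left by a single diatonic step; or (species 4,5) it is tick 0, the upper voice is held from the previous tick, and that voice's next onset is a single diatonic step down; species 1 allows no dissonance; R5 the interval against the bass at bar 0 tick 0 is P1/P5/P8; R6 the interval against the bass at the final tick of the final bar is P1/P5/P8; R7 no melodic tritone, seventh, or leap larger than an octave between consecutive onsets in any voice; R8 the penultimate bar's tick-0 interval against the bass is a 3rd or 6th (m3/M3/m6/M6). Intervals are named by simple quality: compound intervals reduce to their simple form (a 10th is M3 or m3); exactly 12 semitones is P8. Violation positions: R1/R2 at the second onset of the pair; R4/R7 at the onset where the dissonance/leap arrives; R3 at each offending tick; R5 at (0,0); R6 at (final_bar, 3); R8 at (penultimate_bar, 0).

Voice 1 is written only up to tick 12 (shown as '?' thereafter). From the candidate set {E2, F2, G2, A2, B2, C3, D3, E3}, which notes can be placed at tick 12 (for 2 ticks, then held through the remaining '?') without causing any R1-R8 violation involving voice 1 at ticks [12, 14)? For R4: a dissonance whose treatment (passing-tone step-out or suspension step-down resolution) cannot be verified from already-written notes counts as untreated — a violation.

{C3, E3, G2}

E2: violates R2
F2: violates R4,R7
G2: legal
A2: violates R4
B2: violates R2
C3: legal
D3: violates R4
E3: legal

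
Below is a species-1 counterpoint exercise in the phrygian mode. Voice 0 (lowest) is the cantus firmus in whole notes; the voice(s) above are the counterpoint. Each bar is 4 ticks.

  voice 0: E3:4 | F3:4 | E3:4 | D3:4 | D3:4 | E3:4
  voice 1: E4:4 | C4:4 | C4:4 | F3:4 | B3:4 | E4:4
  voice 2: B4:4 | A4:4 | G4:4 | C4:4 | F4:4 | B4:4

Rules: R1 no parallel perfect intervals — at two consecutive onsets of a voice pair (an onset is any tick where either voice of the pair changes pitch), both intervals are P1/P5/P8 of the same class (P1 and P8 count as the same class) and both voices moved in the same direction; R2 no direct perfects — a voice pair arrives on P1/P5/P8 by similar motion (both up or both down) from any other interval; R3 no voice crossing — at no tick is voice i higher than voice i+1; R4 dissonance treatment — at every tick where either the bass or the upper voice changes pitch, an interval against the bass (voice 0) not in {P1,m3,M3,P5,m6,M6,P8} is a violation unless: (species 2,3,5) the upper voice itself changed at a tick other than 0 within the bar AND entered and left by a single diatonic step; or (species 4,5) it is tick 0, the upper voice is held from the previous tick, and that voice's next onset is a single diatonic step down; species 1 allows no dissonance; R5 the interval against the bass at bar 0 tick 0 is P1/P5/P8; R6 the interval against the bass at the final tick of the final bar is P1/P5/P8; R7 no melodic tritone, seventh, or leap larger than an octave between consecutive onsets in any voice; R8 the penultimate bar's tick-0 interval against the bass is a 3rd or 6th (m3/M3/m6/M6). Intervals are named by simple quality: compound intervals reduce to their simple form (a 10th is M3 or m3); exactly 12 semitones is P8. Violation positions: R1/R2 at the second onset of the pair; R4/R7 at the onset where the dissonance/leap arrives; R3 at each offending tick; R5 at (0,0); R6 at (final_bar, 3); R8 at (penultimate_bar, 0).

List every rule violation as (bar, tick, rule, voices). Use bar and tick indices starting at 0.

bar 0: v0=E3 v1=E4 v2=B4 downbeat P5
bar 1: v0=F3 v1=C4 v2=A4 downbeat M3
bar 2: v0=E3 v1=C4 v2=G4 downbeat m3
bar 3: v0=D3 v1=F3 v2=C4 downbeat m7
bar 4: v0=D3 v1=B3 v2=F4 downbeat m3
bar 5: v0=E3 v1=E4 v2=B4 downbeat P5
  -> R1 @ bar 3 tick 0 v(1, 2): C4/G4 P5 -> F3/C4 P5 similar
  -> R4 @ bar 3 tick 0 v(0, 2): D3/C4 m7 untreated
  -> R7 @ bar 4 tick 0 v(1,): F3->B3 leap 6st
  -> R2 @ bar 5 tick 0 v(0, 1): D3/B3 M6 -> E3/E4 P8 similar
  -> R2 @ bar 5 tick 0 v(0, 2): D3/F4 m3 -> E3/B4 P5 similar
  -> R2 @ bar 5 tick 0 v(1, 2): B3/F4 TT -> E4/B4 P5 similar
  -> R7 @ bar 5 tick 0 v(2,): F4->B4 leap 6st

(3, 0, R1, (1, 2))
(3, 0, R4, (0, 2))
(4, 0, R7, (1,))
(5, 0, R2, (0, 1))
(5, 0, R2, (0, 2))
(5, 0, R2, (1, 2))
(5, 0, R7, (2,))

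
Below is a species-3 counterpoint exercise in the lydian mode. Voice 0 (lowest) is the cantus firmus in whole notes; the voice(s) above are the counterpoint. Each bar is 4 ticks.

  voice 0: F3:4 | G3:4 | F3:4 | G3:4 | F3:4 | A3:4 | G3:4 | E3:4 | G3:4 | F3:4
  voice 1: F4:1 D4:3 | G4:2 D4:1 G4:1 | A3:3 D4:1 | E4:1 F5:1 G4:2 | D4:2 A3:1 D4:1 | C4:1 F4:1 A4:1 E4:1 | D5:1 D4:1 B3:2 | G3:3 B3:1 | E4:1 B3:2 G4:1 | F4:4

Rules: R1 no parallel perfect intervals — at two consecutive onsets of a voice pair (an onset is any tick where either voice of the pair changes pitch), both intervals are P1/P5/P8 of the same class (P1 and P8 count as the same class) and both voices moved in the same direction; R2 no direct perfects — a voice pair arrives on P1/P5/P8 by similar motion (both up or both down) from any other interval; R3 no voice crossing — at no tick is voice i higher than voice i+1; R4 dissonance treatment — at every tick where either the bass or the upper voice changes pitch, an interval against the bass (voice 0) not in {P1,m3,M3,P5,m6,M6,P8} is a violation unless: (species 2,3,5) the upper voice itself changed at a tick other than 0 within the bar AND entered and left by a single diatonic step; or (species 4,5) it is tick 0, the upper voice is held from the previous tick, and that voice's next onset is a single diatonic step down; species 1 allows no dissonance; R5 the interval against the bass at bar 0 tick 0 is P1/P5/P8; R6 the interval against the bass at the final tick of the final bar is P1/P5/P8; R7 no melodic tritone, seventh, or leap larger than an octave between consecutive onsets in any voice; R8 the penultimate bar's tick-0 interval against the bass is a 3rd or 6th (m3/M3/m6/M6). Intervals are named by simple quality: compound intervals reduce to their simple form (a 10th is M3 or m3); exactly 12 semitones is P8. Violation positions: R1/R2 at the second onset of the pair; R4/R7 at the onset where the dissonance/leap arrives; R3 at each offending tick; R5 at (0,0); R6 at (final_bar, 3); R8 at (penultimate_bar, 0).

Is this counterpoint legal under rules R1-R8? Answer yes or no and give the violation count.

No (7 violations)

bar 0: v0=F3 v1=F4 (P8)
bar 1: v0=G3 v1=G4 (P8)
bar 2: v0=F3 v1=A3 (M3)
bar 3: v0=G3 v1=E4 (M6)
bar 4: v0=F3 v1=D4 (M6)
bar 5: v0=A3 v1=C4 (m3)
bar 6: v0=G3 v1=D5 (P5)
bar 7: v0=E3 v1=G3 (m3)
bar 8: v0=G3 v1=E4 (M6)
bar 9: v0=F3 v1=F4 (P8)
  R2 @ bar1.0: F3/D4 M6 -> G3/G4 P8 similar
  R7 @ bar2.0: G4->A3 leap 10st
  R4 @ bar3.1: G3/F5 m7 untreated
  R7 @ bar3.1: E4->F5 leap 13st
  R7 @ bar3.2: F5->G4 leap 10st
  R7 @ bar6.0: E4->D5 leap 10st
  R1 @ bar9.0: G3/G4 P8 -> F3/F4 P8 similar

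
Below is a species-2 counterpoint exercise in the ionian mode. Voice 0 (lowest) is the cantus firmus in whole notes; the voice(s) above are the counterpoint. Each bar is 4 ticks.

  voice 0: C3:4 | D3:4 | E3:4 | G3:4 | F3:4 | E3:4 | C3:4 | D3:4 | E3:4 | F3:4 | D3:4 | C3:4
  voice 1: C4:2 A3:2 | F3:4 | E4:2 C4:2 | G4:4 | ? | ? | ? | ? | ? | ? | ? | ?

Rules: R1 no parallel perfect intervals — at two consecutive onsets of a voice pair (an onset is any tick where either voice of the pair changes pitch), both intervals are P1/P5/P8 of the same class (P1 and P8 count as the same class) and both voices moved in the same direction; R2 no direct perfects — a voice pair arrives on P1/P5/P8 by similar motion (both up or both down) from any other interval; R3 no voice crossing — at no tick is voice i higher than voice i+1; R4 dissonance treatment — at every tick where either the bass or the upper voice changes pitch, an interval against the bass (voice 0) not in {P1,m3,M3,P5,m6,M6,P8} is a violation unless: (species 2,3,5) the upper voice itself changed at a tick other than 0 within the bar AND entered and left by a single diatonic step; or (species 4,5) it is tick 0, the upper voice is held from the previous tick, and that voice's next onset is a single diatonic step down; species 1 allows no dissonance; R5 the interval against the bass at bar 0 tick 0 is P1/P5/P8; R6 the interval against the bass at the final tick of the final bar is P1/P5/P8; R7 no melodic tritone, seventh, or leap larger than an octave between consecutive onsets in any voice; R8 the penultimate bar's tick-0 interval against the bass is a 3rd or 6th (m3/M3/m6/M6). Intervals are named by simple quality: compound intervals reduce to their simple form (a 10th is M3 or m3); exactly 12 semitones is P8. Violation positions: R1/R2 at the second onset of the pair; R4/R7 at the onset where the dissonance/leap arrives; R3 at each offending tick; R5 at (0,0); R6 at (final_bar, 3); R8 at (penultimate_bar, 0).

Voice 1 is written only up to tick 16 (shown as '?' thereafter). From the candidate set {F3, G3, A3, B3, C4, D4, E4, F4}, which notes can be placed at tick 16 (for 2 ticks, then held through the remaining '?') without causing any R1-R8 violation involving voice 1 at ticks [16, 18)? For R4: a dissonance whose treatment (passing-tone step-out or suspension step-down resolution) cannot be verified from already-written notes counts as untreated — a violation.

F3: violates R1,R7
G3: violates R4
A3: violates R7
B3: violates R4
C4: violates R2
D4: legal
E4: violates R4
F4: violates R1

{D4}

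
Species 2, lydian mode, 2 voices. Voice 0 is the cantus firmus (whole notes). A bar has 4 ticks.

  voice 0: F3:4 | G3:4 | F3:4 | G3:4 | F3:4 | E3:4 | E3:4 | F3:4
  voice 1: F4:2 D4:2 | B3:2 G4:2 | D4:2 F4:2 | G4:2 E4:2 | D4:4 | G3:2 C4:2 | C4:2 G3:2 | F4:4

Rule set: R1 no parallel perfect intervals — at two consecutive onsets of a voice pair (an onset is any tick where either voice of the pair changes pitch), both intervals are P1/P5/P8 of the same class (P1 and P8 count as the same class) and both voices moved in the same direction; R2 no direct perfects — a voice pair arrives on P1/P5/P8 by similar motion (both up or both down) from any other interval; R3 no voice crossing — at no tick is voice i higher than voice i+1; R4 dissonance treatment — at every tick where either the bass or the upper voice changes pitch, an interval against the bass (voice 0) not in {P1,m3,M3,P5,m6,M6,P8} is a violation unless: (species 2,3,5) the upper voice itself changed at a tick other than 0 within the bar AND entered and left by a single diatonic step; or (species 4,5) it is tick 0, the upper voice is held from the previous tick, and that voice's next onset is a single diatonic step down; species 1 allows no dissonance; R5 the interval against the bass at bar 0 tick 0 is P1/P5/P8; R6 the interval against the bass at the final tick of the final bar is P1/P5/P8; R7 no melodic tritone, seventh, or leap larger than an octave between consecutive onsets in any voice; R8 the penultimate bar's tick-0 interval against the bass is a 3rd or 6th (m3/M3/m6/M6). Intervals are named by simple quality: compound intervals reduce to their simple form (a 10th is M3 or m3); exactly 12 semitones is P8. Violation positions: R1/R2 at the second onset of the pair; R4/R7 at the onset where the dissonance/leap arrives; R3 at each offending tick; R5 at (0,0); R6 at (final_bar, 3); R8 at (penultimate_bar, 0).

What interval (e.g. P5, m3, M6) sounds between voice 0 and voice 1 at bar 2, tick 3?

voice 0=F3 voice 1=F4 -> P8

P8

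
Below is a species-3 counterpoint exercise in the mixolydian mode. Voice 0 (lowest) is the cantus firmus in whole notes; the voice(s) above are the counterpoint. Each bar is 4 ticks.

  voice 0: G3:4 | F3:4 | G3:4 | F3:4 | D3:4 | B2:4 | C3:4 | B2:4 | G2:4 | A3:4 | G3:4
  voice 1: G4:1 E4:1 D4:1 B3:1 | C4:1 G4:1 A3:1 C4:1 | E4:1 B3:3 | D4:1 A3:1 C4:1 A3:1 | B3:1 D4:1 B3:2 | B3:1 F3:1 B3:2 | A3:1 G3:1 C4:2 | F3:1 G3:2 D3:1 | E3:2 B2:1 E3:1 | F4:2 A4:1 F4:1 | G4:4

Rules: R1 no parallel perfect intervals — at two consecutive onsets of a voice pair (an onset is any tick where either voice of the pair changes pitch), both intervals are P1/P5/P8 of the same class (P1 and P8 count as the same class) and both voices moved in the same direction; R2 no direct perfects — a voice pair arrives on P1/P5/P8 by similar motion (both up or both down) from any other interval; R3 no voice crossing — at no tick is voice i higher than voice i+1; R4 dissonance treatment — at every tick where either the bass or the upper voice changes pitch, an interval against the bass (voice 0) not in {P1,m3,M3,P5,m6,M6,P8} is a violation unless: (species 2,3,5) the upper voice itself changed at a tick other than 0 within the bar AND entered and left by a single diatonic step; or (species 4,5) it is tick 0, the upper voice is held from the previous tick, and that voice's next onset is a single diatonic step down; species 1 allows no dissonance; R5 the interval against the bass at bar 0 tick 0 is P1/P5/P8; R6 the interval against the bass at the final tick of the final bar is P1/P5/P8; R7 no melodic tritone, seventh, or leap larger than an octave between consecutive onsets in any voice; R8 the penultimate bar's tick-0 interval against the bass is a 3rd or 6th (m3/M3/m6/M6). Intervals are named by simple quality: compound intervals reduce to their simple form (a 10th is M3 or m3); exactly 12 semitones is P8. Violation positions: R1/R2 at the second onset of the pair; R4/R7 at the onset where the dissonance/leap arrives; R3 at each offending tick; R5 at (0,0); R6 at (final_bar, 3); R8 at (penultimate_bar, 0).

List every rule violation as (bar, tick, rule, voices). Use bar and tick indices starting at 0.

(1, 1, R4, (0, 1))
(1, 2, R7, (1,))
(5, 1, R4, (0, 1))
(5, 1, R7, (1,))
(5, 2, R7, (1,))
(7, 0, R4, (0, 1))
(9, 0, R7, (0,))
(9, 0, R7, (1,))

bar 0: v0=G3 v1=G4 downbeat P8
bar 1: v0=F3 v1=C4 downbeat P5
bar 2: v0=G3 v1=E4 downbeat M6
bar 3: v0=F3 v1=D4 downbeat M6
bar 4: v0=D3 v1=B3 downbeat M6
bar 5: v0=B2 v1=B3 downbeat P8
bar 6: v0=C3 v1=A3 downbeat M6
bar 7: v0=B2 v1=F3 downbeat TT
bar 8: v0=G2 v1=E3 downbeat M6
bar 9: v0=A3 v1=F4 downbeat m6
bar 10: v0=G3 v1=G4 downbeat P8
  -> R4 @ bar 1 tick 1 v(0, 1): F3/G4 M2 untreated
  -> R7 @ bar 1 tick 2 v(1,): G4->A3 leap 10st
  -> R4 @ bar 5 tick 1 v(0, 1): B2/F3 TT untreated
  -> R7 @ bar 5 tick 1 v(1,): B3->F3 leap 6st
  -> R7 @ bar 5 tick 2 v(1,): F3->B3 leap 6st
  -> R4 @ bar 7 tick 0 v(0, 1): B2/F3 TT untreated
  -> R7 @ bar 9 tick 0 v(0,): G2->A3 leap 14st
  -> R7 @ bar 9 tick 0 v(1,): E3->F4 leap 13st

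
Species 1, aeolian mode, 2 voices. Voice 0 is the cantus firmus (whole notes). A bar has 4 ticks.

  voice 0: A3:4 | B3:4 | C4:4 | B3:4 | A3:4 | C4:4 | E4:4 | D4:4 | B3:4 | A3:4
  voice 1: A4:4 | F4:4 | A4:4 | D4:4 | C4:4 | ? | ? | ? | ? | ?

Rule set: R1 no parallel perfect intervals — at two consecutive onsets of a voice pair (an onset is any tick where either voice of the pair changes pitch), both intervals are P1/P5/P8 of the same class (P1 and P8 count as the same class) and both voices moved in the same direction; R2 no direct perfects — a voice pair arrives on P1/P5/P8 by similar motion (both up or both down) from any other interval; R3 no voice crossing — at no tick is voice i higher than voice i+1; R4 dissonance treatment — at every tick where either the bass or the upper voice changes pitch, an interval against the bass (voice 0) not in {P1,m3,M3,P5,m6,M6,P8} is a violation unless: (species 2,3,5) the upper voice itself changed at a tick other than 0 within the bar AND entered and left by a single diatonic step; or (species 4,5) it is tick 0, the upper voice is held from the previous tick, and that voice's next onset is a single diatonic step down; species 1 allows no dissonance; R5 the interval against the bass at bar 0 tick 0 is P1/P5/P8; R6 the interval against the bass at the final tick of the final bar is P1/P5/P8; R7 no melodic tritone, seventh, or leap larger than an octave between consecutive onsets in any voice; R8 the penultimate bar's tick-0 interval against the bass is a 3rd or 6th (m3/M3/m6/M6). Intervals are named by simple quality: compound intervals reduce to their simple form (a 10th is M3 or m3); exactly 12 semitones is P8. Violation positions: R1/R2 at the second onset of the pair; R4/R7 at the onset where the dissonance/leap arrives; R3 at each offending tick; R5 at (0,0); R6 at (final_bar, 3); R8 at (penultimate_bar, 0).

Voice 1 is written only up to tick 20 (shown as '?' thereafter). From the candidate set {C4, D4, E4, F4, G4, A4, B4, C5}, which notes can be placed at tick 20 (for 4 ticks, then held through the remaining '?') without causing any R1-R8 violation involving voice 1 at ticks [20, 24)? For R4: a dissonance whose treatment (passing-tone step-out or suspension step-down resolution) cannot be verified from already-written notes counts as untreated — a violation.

{A4, C4, E4}

C4: legal
D4: violates R4
E4: legal
F4: violates R4
G4: violates R2
A4: legal
B4: violates R4,R7
C5: violates R2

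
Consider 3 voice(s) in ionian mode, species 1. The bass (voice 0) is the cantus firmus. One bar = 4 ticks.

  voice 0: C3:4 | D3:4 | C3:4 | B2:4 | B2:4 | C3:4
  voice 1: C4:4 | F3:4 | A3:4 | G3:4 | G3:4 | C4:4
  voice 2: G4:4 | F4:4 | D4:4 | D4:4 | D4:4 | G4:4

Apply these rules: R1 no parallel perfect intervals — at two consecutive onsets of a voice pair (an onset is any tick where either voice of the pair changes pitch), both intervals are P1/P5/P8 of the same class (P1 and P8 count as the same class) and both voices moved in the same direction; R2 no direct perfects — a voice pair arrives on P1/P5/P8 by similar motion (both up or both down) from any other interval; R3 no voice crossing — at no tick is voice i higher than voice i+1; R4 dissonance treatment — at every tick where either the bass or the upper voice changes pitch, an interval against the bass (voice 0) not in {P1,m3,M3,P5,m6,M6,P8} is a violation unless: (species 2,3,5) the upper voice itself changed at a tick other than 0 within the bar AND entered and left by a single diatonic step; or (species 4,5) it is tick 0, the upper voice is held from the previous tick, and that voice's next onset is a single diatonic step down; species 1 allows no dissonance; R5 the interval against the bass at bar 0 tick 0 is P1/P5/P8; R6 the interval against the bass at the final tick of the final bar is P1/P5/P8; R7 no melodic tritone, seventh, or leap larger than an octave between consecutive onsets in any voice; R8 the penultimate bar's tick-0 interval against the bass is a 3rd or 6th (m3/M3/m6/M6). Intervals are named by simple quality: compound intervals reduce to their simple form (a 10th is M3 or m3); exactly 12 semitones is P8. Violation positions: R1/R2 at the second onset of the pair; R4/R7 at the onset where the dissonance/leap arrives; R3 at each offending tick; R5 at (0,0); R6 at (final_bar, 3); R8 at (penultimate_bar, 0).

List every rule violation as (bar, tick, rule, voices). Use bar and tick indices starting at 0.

bar 0: v0=C3 v1=C4 v2=G4 downbeat P5
bar 1: v0=D3 v1=F3 v2=F4 downbeat m3
bar 2: v0=C3 v1=A3 v2=D4 downbeat M2
bar 3: v0=B2 v1=G3 v2=D4 downbeat m3
bar 4: v0=B2 v1=G3 v2=D4 downbeat m3
bar 5: v0=C3 v1=C4 v2=G4 downbeat P5
  -> R2 @ bar 1 tick 0 v(1, 2): C4/G4 P5 -> F3/F4 P8 similar
  -> R4 @ bar 2 tick 0 v(0, 2): C3/D4 M2 untreated
  -> R1 @ bar 5 tick 0 v(1, 2): G3/D4 P5 -> C4/G4 P5 similar
  -> R2 @ bar 5 tick 0 v(0, 1): B2/G3 m6 -> C3/C4 P8 similar
  -> R2 @ bar 5 tick 0 v(0, 2): B2/D4 m3 -> C3/G4 P5 similar

(1, 0, R2, (1, 2))
(2, 0, R4, (0, 2))
(5, 0, R1, (1, 2))
(5, 0, R2, (0, 1))
(5, 0, R2, (0, 2))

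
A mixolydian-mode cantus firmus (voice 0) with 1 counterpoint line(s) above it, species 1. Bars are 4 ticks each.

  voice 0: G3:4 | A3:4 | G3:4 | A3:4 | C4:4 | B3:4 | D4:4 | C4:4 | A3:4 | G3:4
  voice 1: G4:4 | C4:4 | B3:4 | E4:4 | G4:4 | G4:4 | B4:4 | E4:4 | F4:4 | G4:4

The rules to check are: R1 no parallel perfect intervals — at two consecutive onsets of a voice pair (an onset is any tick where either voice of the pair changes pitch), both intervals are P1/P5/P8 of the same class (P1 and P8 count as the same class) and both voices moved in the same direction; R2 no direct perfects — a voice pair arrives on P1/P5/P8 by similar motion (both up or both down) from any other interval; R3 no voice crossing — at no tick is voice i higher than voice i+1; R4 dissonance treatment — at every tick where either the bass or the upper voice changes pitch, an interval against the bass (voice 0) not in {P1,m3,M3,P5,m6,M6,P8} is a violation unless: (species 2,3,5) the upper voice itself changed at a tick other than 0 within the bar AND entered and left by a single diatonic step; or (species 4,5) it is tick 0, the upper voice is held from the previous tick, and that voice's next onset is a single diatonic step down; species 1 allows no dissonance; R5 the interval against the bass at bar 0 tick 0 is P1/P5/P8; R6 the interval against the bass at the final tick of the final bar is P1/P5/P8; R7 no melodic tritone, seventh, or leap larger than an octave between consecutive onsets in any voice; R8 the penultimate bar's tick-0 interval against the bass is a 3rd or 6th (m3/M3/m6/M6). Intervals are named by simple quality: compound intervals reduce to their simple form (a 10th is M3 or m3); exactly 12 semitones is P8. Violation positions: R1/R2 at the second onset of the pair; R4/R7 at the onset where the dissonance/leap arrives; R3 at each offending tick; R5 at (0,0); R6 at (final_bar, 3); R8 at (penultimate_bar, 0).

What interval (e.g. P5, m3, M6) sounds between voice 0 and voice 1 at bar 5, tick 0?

m6

voice 0=B3 voice 1=G4 -> m6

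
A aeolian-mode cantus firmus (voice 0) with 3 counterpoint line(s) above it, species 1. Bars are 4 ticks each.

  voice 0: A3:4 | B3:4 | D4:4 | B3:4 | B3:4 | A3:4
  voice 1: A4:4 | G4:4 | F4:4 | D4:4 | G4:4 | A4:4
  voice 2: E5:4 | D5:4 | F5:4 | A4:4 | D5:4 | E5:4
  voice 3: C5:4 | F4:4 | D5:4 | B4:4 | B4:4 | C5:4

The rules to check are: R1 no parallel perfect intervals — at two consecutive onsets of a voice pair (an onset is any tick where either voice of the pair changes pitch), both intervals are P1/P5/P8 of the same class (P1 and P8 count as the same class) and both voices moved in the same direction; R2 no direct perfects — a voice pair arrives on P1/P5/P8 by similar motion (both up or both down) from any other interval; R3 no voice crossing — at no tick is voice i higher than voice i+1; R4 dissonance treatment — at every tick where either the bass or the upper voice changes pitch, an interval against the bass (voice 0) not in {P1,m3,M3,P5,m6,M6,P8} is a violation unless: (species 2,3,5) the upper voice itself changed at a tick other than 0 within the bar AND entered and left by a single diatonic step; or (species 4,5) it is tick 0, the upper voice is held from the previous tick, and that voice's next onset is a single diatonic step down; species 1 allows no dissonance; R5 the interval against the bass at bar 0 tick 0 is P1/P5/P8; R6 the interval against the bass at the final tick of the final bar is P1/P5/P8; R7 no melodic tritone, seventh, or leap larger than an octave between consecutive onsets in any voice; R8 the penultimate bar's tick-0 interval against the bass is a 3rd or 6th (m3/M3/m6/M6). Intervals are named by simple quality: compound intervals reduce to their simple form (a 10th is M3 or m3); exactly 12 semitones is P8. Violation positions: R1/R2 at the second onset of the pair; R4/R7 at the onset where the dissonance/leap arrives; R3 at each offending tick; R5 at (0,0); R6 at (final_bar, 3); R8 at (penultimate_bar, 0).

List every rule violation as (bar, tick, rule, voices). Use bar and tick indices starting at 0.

(0, 0, R3, (2, 3))
(0, 0, R5, (0, 3))
(0, 1, R3, (2, 3))
(0, 2, R3, (2, 3))
(0, 3, R3, (2, 3))
(1, 0, R1, (1, 2))
(1, 0, R3, (2, 3))
(1, 0, R4, (0, 3))
(1, 1, R3, (2, 3))
(1, 2, R3, (2, 3))
(1, 3, R3, (2, 3))
(2, 0, R2, (0, 3))
(2, 0, R3, (2, 3))
(2, 1, R3, (2, 3))
(2, 2, R3, (2, 3))
(2, 3, R3, (2, 3))
(3, 0, R1, (0, 3))
(3, 0, R2, (1, 2))
(3, 0, R4, (0, 2))
(4, 0, R1, (1, 2))
(4, 0, R3, (2, 3))
(4, 0, R8, (0, 3))
(4, 1, R3, (2, 3))
(4, 2, R3, (2, 3))
(4, 3, R3, (2, 3))
(5, 0, R1, (1, 2))
(5, 0, R3, (2, 3))
(5, 1, R3, (2, 3))
(5, 2, R3, (2, 3))
(5, 3, R3, (2, 3))
(5, 3, R6, (0, 3))

bar 0: v0=A3 v1=A4 v2=E5 v3=C5 downbeat m3
bar 1: v0=B3 v1=G4 v2=D5 v3=F4 downbeat TT
bar 2: v0=D4 v1=F4 v2=F5 v3=D5 downbeat P8
bar 3: v0=B3 v1=D4 v2=A4 v3=B4 downbeat P8
bar 4: v0=B3 v1=G4 v2=D5 v3=B4 downbeat P8
bar 5: v0=A3 v1=A4 v2=E5 v3=C5 downbeat m3
  -> R3 @ bar 0 tick 0 v(2, 3): E5 above C5
  -> R5 @ bar 0 tick 0 v(0, 3): opens on m3
  -> R3 @ bar 0 tick 1 v(2, 3): E5 above C5
  -> R3 @ bar 0 tick 2 v(2, 3): E5 above C5
  -> R3 @ bar 0 tick 3 v(2, 3): E5 above C5
  -> R1 @ bar 1 tick 0 v(1, 2): A4/E5 P5 -> G4/D5 P5 similar
  -> R3 @ bar 1 tick 0 v(2, 3): D5 above F4
  -> R4 @ bar 1 tick 0 v(0, 3): B3/F4 TT untreated
  -> R3 @ bar 1 tick 1 v(2, 3): D5 above F4
  -> R3 @ bar 1 tick 2 v(2, 3): D5 above F4
  -> R3 @ bar 1 tick 3 v(2, 3): D5 above F4
  -> R2 @ bar 2 tick 0 v(0, 3): B3/F4 TT -> D4/D5 P8 similar
  -> R3 @ bar 2 tick 0 v(2, 3): F5 above D5
  -> R3 @ bar 2 tick 1 v(2, 3): F5 above D5
  -> R3 @ bar 2 tick 2 v(2, 3): F5 above D5
  -> R3 @ bar 2 tick 3 v(2, 3): F5 above D5
  -> R1 @ bar 3 tick 0 v(0, 3): D4/D5 P8 -> B3/B4 P8 similar
  -> R2 @ bar 3 tick 0 v(1, 2): F4/F5 P8 -> D4/A4 P5 similar
  -> R4 @ bar 3 tick 0 v(0, 2): B3/A4 m7 untreated
  -> R1 @ bar 4 tick 0 v(1, 2): D4/A4 P5 -> G4/D5 P5 similar
  -> R3 @ bar 4 tick 0 v(2, 3): D5 above B4
  -> R8 @ bar 4 tick 0 v(0, 3): penult P8 not 3rd/6th
  -> R3 @ bar 4 tick 1 v(2, 3): D5 above B4
  -> R3 @ bar 4 tick 2 v(2, 3): D5 above B4
  -> R3 @ bar 4 tick 3 v(2, 3): D5 above B4
  -> R1 @ bar 5 tick 0 v(1, 2): G4/D5 P5 -> A4/E5 P5 similar
  -> R3 @ bar 5 tick 0 v(2, 3): E5 above C5
  -> R3 @ bar 5 tick 1 v(2, 3): E5 above C5
  -> R3 @ bar 5 tick 2 v(2, 3): E5 above C5
  -> R3 @ bar 5 tick 3 v(2, 3): E5 above C5
  -> R6 @ bar 5 tick 3 v(0, 3): closes on m3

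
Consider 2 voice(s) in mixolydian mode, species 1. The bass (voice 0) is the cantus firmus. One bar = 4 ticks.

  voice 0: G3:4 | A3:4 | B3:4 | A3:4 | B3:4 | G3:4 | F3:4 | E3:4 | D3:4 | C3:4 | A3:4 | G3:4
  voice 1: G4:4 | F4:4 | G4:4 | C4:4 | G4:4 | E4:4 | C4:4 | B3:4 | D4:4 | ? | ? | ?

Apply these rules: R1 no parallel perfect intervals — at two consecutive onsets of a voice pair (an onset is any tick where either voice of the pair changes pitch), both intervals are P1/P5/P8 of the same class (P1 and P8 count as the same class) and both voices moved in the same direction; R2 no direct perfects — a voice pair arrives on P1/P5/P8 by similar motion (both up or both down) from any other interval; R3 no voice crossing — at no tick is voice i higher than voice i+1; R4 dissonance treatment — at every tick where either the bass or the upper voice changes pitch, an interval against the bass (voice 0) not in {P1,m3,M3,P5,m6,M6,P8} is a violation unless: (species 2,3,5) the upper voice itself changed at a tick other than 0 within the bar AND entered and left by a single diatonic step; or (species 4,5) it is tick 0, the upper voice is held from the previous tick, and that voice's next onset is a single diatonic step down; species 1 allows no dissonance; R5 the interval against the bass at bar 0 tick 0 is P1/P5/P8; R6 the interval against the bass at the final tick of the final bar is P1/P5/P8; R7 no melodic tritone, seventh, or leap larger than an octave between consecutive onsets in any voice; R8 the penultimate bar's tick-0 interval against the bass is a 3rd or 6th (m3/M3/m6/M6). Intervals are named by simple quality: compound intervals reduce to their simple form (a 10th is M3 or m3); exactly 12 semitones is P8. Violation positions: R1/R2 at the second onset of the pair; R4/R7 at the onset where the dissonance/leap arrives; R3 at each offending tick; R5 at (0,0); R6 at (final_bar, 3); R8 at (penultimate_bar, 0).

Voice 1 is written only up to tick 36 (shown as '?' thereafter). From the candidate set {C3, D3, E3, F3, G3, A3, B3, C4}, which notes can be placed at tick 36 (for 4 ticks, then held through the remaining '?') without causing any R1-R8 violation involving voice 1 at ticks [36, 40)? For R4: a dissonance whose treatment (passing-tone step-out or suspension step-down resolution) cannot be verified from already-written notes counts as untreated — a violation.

C3: violates R1,R7
D3: violates R4
E3: violates R7
F3: violates R4
G3: violates R2
A3: legal
B3: violates R4
C4: violates R1

{A3}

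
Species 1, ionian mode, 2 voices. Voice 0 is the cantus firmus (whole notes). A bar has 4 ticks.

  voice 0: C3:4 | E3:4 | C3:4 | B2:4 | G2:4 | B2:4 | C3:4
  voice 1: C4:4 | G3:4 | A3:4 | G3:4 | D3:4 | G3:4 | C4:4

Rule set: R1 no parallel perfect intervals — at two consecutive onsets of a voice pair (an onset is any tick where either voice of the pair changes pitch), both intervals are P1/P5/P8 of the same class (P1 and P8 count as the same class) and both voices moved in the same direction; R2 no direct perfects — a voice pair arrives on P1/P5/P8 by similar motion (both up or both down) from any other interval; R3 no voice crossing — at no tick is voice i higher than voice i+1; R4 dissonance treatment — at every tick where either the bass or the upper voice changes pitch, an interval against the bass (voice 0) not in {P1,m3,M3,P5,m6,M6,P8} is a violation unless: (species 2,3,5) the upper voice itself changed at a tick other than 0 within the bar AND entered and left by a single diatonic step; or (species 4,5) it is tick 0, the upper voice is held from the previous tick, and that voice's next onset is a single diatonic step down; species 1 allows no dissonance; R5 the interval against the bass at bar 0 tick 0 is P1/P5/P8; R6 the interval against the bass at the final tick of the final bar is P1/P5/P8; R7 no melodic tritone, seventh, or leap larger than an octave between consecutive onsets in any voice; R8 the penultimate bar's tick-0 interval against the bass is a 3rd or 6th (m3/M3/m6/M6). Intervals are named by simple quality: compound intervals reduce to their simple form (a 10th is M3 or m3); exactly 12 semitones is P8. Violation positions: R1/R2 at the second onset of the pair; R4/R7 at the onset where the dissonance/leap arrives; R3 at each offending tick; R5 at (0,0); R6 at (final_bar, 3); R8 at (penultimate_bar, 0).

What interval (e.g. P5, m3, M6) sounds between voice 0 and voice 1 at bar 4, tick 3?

P5

voice 0=G2 voice 1=D3 -> P5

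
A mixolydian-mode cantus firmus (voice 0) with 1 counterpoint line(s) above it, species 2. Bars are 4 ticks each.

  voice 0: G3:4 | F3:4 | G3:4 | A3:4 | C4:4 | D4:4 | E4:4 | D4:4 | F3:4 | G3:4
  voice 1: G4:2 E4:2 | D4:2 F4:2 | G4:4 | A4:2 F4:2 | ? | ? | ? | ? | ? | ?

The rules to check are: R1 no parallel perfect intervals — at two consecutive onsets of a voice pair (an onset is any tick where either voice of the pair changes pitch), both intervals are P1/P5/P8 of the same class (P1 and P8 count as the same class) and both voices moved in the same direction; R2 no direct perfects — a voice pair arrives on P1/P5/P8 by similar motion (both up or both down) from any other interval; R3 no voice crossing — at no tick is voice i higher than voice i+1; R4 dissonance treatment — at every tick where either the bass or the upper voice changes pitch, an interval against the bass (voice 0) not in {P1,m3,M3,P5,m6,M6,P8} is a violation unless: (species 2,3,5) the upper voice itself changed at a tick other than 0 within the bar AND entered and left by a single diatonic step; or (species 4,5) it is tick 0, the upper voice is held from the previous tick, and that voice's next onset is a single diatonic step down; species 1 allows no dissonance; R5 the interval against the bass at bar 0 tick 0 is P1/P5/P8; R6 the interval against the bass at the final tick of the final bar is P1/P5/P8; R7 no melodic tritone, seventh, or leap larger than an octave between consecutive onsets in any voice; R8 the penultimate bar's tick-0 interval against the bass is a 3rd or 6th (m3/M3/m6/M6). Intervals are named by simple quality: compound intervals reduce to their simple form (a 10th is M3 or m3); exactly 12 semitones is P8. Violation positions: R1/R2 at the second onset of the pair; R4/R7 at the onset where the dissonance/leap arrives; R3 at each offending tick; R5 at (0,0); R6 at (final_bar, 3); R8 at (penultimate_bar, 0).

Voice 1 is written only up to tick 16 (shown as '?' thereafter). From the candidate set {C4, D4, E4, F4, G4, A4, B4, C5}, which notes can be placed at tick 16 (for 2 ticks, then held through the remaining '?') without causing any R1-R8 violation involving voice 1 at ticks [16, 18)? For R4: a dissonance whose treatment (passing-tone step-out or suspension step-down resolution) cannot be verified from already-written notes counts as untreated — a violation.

{A4, C4, E4}

C4: legal
D4: violates R4
E4: legal
F4: violates R4
G4: violates R2
A4: legal
B4: violates R4,R7
C5: violates R2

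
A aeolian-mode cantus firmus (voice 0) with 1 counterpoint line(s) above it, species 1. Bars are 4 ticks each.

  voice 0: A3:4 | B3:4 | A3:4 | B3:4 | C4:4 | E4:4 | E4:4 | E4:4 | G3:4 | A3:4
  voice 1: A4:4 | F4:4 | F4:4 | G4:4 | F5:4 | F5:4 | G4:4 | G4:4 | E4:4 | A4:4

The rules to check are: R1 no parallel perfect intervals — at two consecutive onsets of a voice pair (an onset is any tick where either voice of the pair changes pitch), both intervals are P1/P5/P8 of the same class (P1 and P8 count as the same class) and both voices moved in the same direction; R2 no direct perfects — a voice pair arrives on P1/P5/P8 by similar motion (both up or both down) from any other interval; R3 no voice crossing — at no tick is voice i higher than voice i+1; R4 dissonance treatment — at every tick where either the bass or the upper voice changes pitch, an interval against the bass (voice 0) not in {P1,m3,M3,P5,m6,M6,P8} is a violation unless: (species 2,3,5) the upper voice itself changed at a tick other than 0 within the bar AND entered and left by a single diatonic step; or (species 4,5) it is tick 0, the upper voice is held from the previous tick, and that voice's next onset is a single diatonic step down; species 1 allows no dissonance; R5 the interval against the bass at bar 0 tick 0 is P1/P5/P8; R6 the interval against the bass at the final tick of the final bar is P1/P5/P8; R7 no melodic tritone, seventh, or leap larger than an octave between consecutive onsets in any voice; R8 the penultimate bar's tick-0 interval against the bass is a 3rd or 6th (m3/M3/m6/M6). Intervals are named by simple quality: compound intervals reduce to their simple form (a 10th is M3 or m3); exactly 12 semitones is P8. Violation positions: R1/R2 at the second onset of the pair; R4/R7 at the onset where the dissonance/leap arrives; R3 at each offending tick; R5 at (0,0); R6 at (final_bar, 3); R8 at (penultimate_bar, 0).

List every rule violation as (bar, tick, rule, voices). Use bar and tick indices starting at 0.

bar 0: v0=A3 v1=A4 downbeat P8
bar 1: v0=B3 v1=F4 downbeat TT
bar 2: v0=A3 v1=F4 downbeat m6
bar 3: v0=B3 v1=G4 downbeat m6
bar 4: v0=C4 v1=F5 downbeat P4
bar 5: v0=E4 v1=F5 downbeat m2
bar 6: v0=E4 v1=G4 downbeat m3
bar 7: v0=E4 v1=G4 downbeat m3
bar 8: v0=G3 v1=E4 downbeat M6
bar 9: v0=A3 v1=A4 downbeat P8
  -> R4 @ bar 1 tick 0 v(0, 1): B3/F4 TT untreated
  -> R4 @ bar 4 tick 0 v(0, 1): C4/F5 P4 untreated
  -> R7 @ bar 4 tick 0 v(1,): G4->F5 leap 10st
  -> R4 @ bar 5 tick 0 v(0, 1): E4/F5 m2 untreated
  -> R7 @ bar 6 tick 0 v(1,): F5->G4 leap 10st
  -> R2 @ bar 9 tick 0 v(0, 1): G3/E4 M6 -> A3/A4 P8 similar

(1, 0, R4, (0, 1))
(4, 0, R4, (0, 1))
(4, 0, R7, (1,))
(5, 0, R4, (0, 1))
(6, 0, R7, (1,))
(9, 0, R2, (0, 1))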